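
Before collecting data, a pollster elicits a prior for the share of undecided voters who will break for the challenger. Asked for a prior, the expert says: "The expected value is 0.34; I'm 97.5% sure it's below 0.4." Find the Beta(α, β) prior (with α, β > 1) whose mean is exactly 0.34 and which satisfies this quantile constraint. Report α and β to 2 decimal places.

α ≈ 84.32, β ≈ 163.68

With mean 0.34 fixed, write α = 0.34s, β = 0.66s where s = α+β.
Need P(θ < 0.4) = 0.975 under Beta(0.34s, 0.66s). Normal approximation: (q−m)/√(m(1−m)/s) ≈ z_{0.975} = 1.96, so s ≈ 0.34·0.66·(1.96)²/(0.4−0.34)² = 239.5.
At s = 239.5: P(θ<0.4) ≈ 0.973. Adjusting to match 0.975 gives s ≈ 248.01.
So α = 0.34·248.01 ≈ 84.32, β = 0.66·248.01 ≈ 163.68.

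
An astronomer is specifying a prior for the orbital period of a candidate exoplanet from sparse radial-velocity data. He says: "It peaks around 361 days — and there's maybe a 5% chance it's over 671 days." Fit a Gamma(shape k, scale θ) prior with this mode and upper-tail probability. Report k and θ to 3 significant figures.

Gamma(k,θ) with k>1 has mode (k−1)θ, so θ = 361/(k−1).
Need P(X < 671) = 0.95 with θ tied to k this way. Start at k = 2, θ = 361: P(X<671) ≈ 0.554.
Too low — raise k to concentrate. Iterating converges to k ≈ 8.24.
Then θ = 361/(8.24−1) ≈ 49.8.

k ≈ 8.24, θ ≈ 49.8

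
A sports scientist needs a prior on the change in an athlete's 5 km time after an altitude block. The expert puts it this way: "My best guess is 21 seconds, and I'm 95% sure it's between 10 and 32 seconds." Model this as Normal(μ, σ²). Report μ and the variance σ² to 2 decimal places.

μ = 21.00, σ² = 31.50

A symmetric 95% interval runs μ ± z·σ with z = 1.96.
Half-width = 11, so σ = 11/1.96 = 5.612 and σ² = 31.50.
μ is the stated best guess, 21.00.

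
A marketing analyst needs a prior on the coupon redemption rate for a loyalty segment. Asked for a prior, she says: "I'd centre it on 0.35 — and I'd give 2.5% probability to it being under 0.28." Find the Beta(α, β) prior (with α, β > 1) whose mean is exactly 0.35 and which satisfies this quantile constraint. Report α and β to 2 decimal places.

α ≈ 59.00, β ≈ 109.57

With mean 0.35 fixed, write α = 0.35s, β = 0.65s where s = α+β.
Need P(θ < 0.28) = 0.025 under Beta(0.35s, 0.65s). Normal approximation: (q−m)/√(m(1−m)/s) ≈ z_{0.025} = -1.96, so s ≈ 0.35·0.65·(-1.96)²/(0.28−0.35)² = 178.4.
At s = 178.4: P(θ<0.28) ≈ 0.022. Adjusting to match 0.025 gives s ≈ 168.56.
So α = 0.35·168.56 ≈ 59.00, β = 0.65·168.56 ≈ 109.57.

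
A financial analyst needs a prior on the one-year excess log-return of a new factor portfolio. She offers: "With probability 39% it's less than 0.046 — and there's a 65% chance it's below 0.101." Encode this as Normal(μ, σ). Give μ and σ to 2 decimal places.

The p-quantile of Normal(μ,σ) is μ + z_p·σ, with z_{0.39} = -0.2793 and z_{0.65} = 0.3853.
Eliminate σ: μ = (z₂·x₁ − z₁·x₂)/(z₂ − z₁) = (0.3853·0.046 − (-0.2793)·0.101)/0.6646 = 0.07.
Then σ = (x₂ − x₁)/(z₂ − z₁) = (0.101 − 0.046)/0.6646 = 0.08.

μ = 0.07, σ = 0.08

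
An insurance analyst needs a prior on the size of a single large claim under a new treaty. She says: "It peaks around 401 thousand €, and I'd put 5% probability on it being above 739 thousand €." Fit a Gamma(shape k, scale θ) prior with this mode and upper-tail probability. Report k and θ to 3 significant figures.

k ≈ 8.45, θ ≈ 53.8

Gamma(k,θ) with k>1 has mode (k−1)θ, so θ = 401/(k−1).
Need P(X < 739) = 0.95 with θ tied to k this way. Start at k = 2, θ = 401: P(X<739) ≈ 0.550.
Too low — raise k to concentrate. Iterating converges to k ≈ 8.45.
Then θ = 401/(8.45−1) ≈ 53.8.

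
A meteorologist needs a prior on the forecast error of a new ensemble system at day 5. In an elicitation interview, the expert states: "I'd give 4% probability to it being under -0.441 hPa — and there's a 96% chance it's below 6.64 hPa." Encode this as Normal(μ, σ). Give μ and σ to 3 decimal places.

μ = 3.100, σ = 2.022

The p-quantile of Normal(μ,σ) is μ + z_p·σ, with z_{0.04} = -1.751 and z_{0.96} = 1.751.
Eliminate σ: μ = (z₂·x₁ − z₁·x₂)/(z₂ − z₁) = (1.751·-0.441 − (-1.751)·6.64)/3.501 = 3.100.
Then σ = (x₂ − x₁)/(z₂ − z₁) = (6.64 − -0.441)/3.501 = 2.022.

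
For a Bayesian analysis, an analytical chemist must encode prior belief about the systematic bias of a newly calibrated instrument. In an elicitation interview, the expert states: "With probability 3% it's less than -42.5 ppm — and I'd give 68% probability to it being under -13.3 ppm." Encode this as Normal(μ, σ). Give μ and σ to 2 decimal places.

The p-quantile of Normal(μ,σ) is μ + z_p·σ, with z_{0.03} = -1.881 and z_{0.68} = 0.4677.
Eliminate σ: μ = (z₂·x₁ − z₁·x₂)/(z₂ − z₁) = (0.4677·-42.5 − (-1.881)·-13.3)/2.348 = -19.12.
Then σ = (x₂ − x₁)/(z₂ − z₁) = (-13.3 − -42.5)/2.348 = 12.43.

μ = -19.12, σ = 12.43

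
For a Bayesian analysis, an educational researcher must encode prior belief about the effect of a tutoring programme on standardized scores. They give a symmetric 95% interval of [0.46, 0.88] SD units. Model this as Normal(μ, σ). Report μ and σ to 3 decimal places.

A symmetric 95% interval runs μ ± z·σ with z = 1.96.
Half-width = 0.21, so σ = 0.21/1.96 = 0.107.
μ is the interval midpoint, 0.670.

μ = 0.670, σ = 0.107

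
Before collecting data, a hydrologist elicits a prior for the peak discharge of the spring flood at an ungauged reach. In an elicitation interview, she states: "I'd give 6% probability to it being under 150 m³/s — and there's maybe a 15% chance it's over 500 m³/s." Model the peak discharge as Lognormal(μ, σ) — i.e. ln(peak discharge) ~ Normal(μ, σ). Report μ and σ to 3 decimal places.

If T ~ Lognormal(μ,σ) then ln T ~ Normal(μ,σ), so the p-quantile of ln T is μ + z_p·σ.
ln(150) = 5.011 and ln(500) = 6.215; z_{0.06} = -1.555, z_{0.85} = 1.036.
σ = (6.215 − 5.011)/(1.036 − (-1.555)) = 0.465.
μ = 5.011 − (-1.555)·0.465 = 5.733.

μ ≈ 5.733, σ ≈ 0.465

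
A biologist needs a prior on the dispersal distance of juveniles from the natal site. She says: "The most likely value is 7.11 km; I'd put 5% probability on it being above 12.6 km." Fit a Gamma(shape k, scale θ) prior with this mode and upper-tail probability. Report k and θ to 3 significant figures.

k ≈ 9.52, θ ≈ 0.835

Gamma(k,θ) with k>1 has mode (k−1)θ, so θ = 7.11/(k−1).
Need P(X < 12.6) = 0.95 with θ tied to k this way. Start at k = 2, θ = 7.11: P(X<12.6) ≈ 0.529.
Too low — raise k to concentrate. Iterating converges to k ≈ 9.52.
Then θ = 7.11/(9.52−1) ≈ 0.835.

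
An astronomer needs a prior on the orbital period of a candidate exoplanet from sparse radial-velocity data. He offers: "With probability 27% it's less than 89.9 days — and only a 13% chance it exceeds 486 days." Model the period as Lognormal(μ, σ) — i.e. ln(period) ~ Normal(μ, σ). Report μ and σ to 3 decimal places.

If T ~ Lognormal(μ,σ) then ln T ~ Normal(μ,σ), so the p-quantile of ln T is μ + z_p·σ.
ln(89.9) = 4.499 and ln(486) = 6.186; z_{0.27} = -0.6128, z_{0.87} = 1.126.
σ = (6.186 − 4.499)/(1.126 − (-0.6128)) = 0.970.
μ = 4.499 − (-0.6128)·0.970 = 5.093.

μ ≈ 5.093, σ ≈ 0.970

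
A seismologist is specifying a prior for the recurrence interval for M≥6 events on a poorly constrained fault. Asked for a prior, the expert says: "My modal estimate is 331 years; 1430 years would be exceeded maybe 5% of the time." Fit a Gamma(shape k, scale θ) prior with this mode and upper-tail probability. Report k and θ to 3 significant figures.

k ≈ 2.16, θ ≈ 286

Gamma(k,θ) with k>1 has mode (k−1)θ, so θ = 331/(k−1).
Need P(X < 1430) = 0.95 with θ tied to k this way. Start at k = 2, θ = 331: P(X<1430) ≈ 0.929.
Too low — raise k to concentrate. Iterating converges to k ≈ 2.16.
Then θ = 331/(2.16−1) ≈ 286.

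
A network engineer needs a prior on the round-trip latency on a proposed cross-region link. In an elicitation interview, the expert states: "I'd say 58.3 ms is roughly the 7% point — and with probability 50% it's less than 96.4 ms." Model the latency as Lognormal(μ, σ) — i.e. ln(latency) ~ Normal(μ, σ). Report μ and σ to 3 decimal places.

μ ≈ 4.569, σ ≈ 0.341

If T ~ Lognormal(μ,σ) then ln T ~ Normal(μ,σ), so the p-quantile of ln T is μ + z_p·σ.
ln(58.3) = 4.066 and ln(96.4) = 4.569; z_{0.07} = -1.476, z_{0.5} = 0.
σ = (4.569 − 4.066)/(0 − (-1.476)) = 0.341.
μ = 4.066 − (-1.476)·0.341 = 4.569.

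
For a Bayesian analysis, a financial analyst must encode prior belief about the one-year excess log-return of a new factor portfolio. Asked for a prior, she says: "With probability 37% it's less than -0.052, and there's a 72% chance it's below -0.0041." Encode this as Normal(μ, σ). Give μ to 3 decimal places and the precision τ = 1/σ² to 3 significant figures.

μ = -0.035, τ = 365

For Normal(μ,σ), the p-quantile is μ + z_p·σ. Here z_{0.37} = -0.3319, z_{0.72} = 0.5828.
So -0.052 = μ − 0.3319σ and -0.0041 = μ + 0.5828σ.
Subtracting: σ = (-0.0041 − -0.052)/(0.5828 − (-0.3319)) = 0.052.
Then μ = -0.052 − (-0.3319)·0.052 = -0.035.
Precision τ = 1/σ² = 1/0.05237² = 365.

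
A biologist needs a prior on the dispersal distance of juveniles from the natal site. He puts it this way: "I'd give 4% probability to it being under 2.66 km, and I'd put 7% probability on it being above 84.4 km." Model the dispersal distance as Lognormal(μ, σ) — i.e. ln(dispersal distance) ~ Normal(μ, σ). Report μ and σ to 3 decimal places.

μ ≈ 2.854, σ ≈ 1.072

If T ~ Lognormal(μ,σ) then ln T ~ Normal(μ,σ), so the p-quantile of ln T is μ + z_p·σ.
ln(2.66) = 0.9783 and ln(84.4) = 4.436; z_{0.04} = -1.751, z_{0.93} = 1.476.
σ = (4.436 − 0.9783)/(1.476 − (-1.751)) = 1.072.
μ = 0.9783 − (-1.751)·1.072 = 2.854.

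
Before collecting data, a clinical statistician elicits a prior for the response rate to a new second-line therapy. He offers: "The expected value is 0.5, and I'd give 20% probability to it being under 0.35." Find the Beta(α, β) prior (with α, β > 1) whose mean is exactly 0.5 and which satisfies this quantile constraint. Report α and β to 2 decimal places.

With mean 0.5 fixed, write α = 0.5s, β = 0.5s where s = α+β.
Need P(θ < 0.35) = 0.2 under Beta(0.5s, 0.5s). Normal approximation: (q−m)/√(m(1−m)/s) ≈ z_{0.2} = -0.842, so s ≈ 0.5·0.5·(-0.842)²/(0.35−0.5)² = 7.9.
At s = 7.9: P(θ<0.35) ≈ 0.202. Adjusting to match 0.2 gives s ≈ 7.99.
So α = 0.5·7.99 ≈ 4.00, β = 0.5·7.99 ≈ 4.00.

α ≈ 4.00, β ≈ 4.00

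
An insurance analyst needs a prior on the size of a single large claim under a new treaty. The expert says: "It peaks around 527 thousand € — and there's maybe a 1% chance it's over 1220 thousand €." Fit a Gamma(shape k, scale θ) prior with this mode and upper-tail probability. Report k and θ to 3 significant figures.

k ≈ 7.77, θ ≈ 77.8

Gamma(k,θ) with k>1 has mode (k−1)θ, so θ = 527/(k−1).
Need P(X < 1220) = 0.99 with θ tied to k this way. Start at k = 2, θ = 527: P(X<1220) ≈ 0.673.
Too low — raise k to concentrate. Iterating converges to k ≈ 7.77.
Then θ = 527/(7.77−1) ≈ 77.8.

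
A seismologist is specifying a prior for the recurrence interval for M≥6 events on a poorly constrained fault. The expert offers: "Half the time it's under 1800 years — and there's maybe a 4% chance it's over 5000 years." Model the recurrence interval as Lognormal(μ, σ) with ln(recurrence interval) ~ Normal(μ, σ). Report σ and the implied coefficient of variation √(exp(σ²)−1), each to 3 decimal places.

If T ~ Lognormal(μ,σ) then ln T ~ Normal(μ,σ), so the p-quantile of ln T is μ + z_p·σ.
ln(1800) = 7.496 and ln(5000) = 8.517; z_{0.5} = 0, z_{0.96} = 1.751.
σ = (8.517 − 7.496)/(1.751 − (0)) = 0.584.
μ = 7.496 − (0)·0.584 = 7.496.
CV = √(exp(σ²)−1) = √(exp(0.3406)−1) = 0.637.

σ ≈ 0.584, CV ≈ 0.637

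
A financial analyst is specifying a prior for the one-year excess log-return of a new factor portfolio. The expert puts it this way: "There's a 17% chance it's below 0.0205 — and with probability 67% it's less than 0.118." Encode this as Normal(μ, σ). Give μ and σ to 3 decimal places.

μ = 0.087, σ = 0.070

The p-quantile of Normal(μ,σ) is μ + z_p·σ, with z_{0.17} = -0.9542 and z_{0.67} = 0.4399.
Eliminate σ: μ = (z₂·x₁ − z₁·x₂)/(z₂ − z₁) = (0.4399·0.0205 − (-0.9542)·0.118)/1.394 = 0.087.
Then σ = (x₂ − x₁)/(z₂ − z₁) = (0.118 − 0.0205)/1.394 = 0.070.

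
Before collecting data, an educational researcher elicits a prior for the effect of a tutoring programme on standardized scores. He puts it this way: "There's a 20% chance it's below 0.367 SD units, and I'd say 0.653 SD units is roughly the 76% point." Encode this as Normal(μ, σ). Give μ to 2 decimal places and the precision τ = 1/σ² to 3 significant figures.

The p-quantile of Normal(μ,σ) is μ + z_p·σ, with z_{0.2} = -0.8416 and z_{0.76} = 0.7063.
Eliminate σ: μ = (z₂·x₁ − z₁·x₂)/(z₂ − z₁) = (0.7063·0.367 − (-0.8416)·0.653)/1.548 = 0.52.
Then σ = (x₂ − x₁)/(z₂ − z₁) = (0.653 − 0.367)/1.548 = 0.18.
Precision τ = 1/σ² = 1/0.1848² = 29.3.

μ = 0.52, τ = 29.3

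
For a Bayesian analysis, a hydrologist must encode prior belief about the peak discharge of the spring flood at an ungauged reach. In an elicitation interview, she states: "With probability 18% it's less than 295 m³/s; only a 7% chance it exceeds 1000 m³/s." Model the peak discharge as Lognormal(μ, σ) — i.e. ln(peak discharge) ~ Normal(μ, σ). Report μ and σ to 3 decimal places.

If T ~ Lognormal(μ,σ) then ln T ~ Normal(μ,σ), so the p-quantile of ln T is μ + z_p·σ.
ln(295) = 5.687 and ln(1000) = 6.908; z_{0.18} = -0.9154, z_{0.93} = 1.476.
σ = (6.908 − 5.687)/(1.476 − (-0.9154)) = 0.511.
μ = 5.687 − (-0.9154)·0.511 = 6.154.

μ ≈ 6.154, σ ≈ 0.511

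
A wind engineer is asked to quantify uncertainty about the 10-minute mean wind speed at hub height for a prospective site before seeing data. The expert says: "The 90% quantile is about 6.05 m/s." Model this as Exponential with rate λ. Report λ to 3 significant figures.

λ ≈ 0.381

P(T < 6.05) = 1 − e^(−λ·6.05) = 0.9, so λ = −ln(1−0.9)/6.05 = −ln(0.1)/6.05 = 0.381.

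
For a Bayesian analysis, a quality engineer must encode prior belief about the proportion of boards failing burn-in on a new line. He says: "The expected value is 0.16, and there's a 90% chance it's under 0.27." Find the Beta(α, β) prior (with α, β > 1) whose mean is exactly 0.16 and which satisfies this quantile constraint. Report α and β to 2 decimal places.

With mean 0.16 fixed, write α = 0.16s, β = 0.84s where s = α+β.
Need P(θ < 0.27) = 0.9 under Beta(0.16s, 0.84s). Normal approximation: (q−m)/√(m(1−m)/s) ≈ z_{0.9} = 1.28, so s ≈ 0.16·0.84·(1.28)²/(0.27−0.16)² = 18.2.
At s = 18.2: P(θ<0.27) ≈ 0.893. Adjusting to match 0.9 gives s ≈ 19.72.
So α = 0.16·19.72 ≈ 3.16, β = 0.84·19.72 ≈ 16.57.

α ≈ 3.16, β ≈ 16.57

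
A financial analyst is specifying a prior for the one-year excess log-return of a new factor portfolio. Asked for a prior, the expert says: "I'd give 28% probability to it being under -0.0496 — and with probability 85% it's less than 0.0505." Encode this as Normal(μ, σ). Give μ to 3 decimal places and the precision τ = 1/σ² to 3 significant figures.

The p-quantile of Normal(μ,σ) is μ + z_p·σ, with z_{0.28} = -0.5828 and z_{0.85} = 1.036.
Eliminate σ: μ = (z₂·x₁ − z₁·x₂)/(z₂ − z₁) = (1.036·-0.0496 − (-0.5828)·0.0505)/1.619 = -0.014.
Then σ = (x₂ − x₁)/(z₂ − z₁) = (0.0505 − -0.0496)/1.619 = 0.062.
Precision τ = 1/σ² = 1/0.06182² = 262.

μ = -0.014, τ = 262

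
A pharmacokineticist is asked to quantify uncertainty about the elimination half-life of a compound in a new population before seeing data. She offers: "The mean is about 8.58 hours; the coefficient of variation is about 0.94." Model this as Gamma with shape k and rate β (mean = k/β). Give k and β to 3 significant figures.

For Gamma(k, rate β): mean = k/β, variance = k/β², so CV = 1/√k.
CV = 0.94, hence k = 1/CV² = 1.13.
Then β = k/mean = 1.13/8.58 = 0.132.

k ≈ 1.13, β ≈ 0.132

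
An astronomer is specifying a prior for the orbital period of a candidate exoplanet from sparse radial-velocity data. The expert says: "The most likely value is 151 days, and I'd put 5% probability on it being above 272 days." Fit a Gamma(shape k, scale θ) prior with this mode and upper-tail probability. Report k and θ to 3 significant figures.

Gamma(k,θ) with k>1 has mode (k−1)θ, so θ = 151/(k−1).
Need P(X < 272) = 0.95 with θ tied to k this way. Start at k = 2, θ = 151: P(X<272) ≈ 0.538.
Too low — raise k to concentrate. Iterating converges to k ≈ 9.05.
Then θ = 151/(9.05−1) ≈ 18.8.

k ≈ 9.05, θ ≈ 18.8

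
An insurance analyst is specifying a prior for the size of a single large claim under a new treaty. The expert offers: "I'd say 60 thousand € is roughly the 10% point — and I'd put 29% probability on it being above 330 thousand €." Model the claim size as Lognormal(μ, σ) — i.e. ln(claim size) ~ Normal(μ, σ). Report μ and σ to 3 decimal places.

If T ~ Lognormal(μ,σ) then ln T ~ Normal(μ,σ), so the p-quantile of ln T is μ + z_p·σ.
ln(60) = 4.094 and ln(330) = 5.799; z_{0.1} = -1.282, z_{0.71} = 0.5534.
σ = (5.799 − 4.094)/(0.5534 − (-1.282)) = 0.929.
μ = 4.094 − (-1.282)·0.929 = 5.285.

μ ≈ 5.285, σ ≈ 0.929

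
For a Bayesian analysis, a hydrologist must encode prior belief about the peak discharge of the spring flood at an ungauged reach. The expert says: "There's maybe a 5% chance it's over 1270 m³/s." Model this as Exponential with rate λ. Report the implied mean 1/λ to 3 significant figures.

mean ≈ 424 m³/s

P(T > 1270.0) = e^(−λ·1270.0) = 0.05, so λ = −ln(0.05)/1270.0 = 0.00236.
Mean = 1/λ = 424 m³/s.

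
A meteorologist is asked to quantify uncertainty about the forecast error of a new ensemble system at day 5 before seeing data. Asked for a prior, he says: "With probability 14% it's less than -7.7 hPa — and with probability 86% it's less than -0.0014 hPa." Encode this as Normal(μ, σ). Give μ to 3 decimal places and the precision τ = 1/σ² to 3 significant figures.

μ = -3.851, τ = 0.0788

The p-quantile of Normal(μ,σ) is μ + z_p·σ, with z_{0.14} = -1.08 and z_{0.86} = 1.08.
Eliminate σ: μ = (z₂·x₁ − z₁·x₂)/(z₂ − z₁) = (1.08·-7.7 − (-1.08)·-0.0014)/2.161 = -3.851.
Then σ = (x₂ − x₁)/(z₂ − z₁) = (-0.0014 − -7.7)/2.161 = 3.563.
Precision τ = 1/σ² = 1/3.563² = 0.0788.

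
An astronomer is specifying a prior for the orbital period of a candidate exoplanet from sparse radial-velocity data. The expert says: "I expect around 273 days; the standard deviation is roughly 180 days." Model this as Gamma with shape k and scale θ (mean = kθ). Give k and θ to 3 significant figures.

For Gamma(k, scale θ): mean = kθ, variance = kθ², so CV = 1/√k.
CV = SD/mean = 180/273 = 0.6593, hence k = 1/CV² = 2.3.
Then θ = mean/k = 273/2.3 = 119.

k ≈ 2.3, θ ≈ 119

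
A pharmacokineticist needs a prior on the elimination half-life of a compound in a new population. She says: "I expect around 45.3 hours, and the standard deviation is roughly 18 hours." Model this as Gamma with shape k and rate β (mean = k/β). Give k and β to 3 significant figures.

k ≈ 6.33, β ≈ 0.14

For Gamma(k, rate β): mean = k/β, variance = k/β², so CV = 1/√k.
CV = SD/mean = 18/45.3 = 0.3974, hence k = 1/CV² = 6.33.
Then β = k/mean = 6.33/45.3 = 0.14.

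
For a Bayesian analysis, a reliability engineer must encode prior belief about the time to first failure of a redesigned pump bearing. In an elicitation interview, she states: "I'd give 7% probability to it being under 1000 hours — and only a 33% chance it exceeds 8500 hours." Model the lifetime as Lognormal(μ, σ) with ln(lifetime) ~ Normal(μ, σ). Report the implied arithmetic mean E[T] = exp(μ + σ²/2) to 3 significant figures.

If T ~ Lognormal(μ,σ) then ln T ~ Normal(μ,σ), so the p-quantile of ln T is μ + z_p·σ.
ln(1000) = 6.908 and ln(8500) = 9.048; z_{0.07} = -1.476, z_{0.67} = 0.4399.
σ = (9.048 − 6.908)/(0.4399 − (-1.476)) = 1.117.
μ = 6.908 − (-1.476)·1.117 = 8.556.
E[T] = exp(μ + σ²/2) = exp(8.556 + 0.6240) = 9700 hours.

E[T] ≈ 9700 hours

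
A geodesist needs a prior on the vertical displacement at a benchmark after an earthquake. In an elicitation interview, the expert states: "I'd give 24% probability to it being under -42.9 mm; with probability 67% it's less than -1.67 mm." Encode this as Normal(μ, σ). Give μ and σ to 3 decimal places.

μ = -17.494, σ = 35.971

For Normal(μ,σ), the p-quantile is μ + z_p·σ. Here z_{0.24} = -0.7063, z_{0.67} = 0.4399.
So -42.9 = μ − 0.7063σ and -1.67 = μ + 0.4399σ.
Subtracting: σ = (-1.67 − -42.9)/(0.4399 − (-0.7063)) = 35.971.
Then μ = -42.9 − (-0.7063)·35.971 = -17.494.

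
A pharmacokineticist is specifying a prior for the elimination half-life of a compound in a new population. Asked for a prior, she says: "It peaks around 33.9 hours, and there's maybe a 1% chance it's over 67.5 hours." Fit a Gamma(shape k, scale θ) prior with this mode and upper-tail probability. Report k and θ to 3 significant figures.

Gamma(k,θ) with k>1 has mode (k−1)θ, so θ = 33.9/(k−1).
Need P(X < 67.5) = 0.99 with θ tied to k this way. Start at k = 2, θ = 33.9: P(X<67.5) ≈ 0.592.
Too low — raise k to concentrate. Iterating converges to k ≈ 11.4.
Then θ = 33.9/(11.4−1) ≈ 3.27.

k ≈ 11.4, θ ≈ 3.27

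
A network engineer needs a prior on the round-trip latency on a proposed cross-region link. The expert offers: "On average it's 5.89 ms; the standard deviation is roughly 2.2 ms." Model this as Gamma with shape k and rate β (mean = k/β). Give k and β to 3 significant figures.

k ≈ 7.17, β ≈ 1.22

For Gamma(k, rate β): mean = k/β, variance = k/β², so CV = 1/√k.
CV = SD/mean = 2.2/5.89 = 0.3735, hence k = 1/CV² = 7.17.
Then β = k/mean = 7.17/5.89 = 1.22.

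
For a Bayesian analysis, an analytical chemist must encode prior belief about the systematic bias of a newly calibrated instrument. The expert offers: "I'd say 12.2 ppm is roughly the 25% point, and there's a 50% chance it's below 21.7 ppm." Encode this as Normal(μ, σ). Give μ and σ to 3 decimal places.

μ = 21.700, σ = 14.085

The p-quantile of Normal(μ,σ) is μ + z_p·σ, with z_{0.25} = -0.6745 and z_{0.5} = 0.
Eliminate σ: μ = (z₂·x₁ − z₁·x₂)/(z₂ − z₁) = (0·12.2 − (-0.6745)·21.7)/0.6745 = 21.700.
Then σ = (x₂ − x₁)/(z₂ − z₁) = (21.7 − 12.2)/0.6745 = 14.085.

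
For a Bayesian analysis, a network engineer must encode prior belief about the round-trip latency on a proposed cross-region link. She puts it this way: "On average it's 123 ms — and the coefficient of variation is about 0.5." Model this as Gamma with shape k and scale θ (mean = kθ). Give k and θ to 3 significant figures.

For Gamma(k, scale θ): mean = kθ, variance = kθ², so CV = 1/√k.
CV = 0.5, hence k = 1/CV² = 4.
Then θ = mean/k = 123/4 = 30.8.

k ≈ 4, θ ≈ 30.8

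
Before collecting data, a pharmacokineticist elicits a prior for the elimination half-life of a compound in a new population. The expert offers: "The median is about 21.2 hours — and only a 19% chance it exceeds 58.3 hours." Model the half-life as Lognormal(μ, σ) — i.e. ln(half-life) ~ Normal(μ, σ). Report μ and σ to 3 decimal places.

μ ≈ 3.054, σ ≈ 1.152

If T ~ Lognormal(μ,σ) then ln T ~ Normal(μ,σ), so the p-quantile of ln T is μ + z_p·σ.
ln(21.2) = 3.054 and ln(58.3) = 4.066; z_{0.5} = 0, z_{0.81} = 0.8779.
σ = (4.066 − 3.054)/(0.8779 − (0)) = 1.152.
μ = 3.054 − (0)·1.152 = 3.054.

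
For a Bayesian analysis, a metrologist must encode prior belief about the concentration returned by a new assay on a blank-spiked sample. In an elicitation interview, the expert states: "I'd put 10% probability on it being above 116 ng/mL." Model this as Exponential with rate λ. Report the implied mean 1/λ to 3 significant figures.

mean ≈ 50.4 ng/mL

P(T > 116.0) = e^(−λ·116.0) = 0.1, so λ = −ln(0.1)/116.0 = 0.0198.
Mean = 1/λ = 50.4 ng/mL.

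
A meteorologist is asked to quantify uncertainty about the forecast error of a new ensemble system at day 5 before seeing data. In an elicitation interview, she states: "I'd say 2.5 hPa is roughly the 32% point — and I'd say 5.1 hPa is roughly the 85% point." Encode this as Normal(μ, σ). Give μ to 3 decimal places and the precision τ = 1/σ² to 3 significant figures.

μ = 3.308, τ = 0.335

The p-quantile of Normal(μ,σ) is μ + z_p·σ, with z_{0.32} = -0.4677 and z_{0.85} = 1.036.
Eliminate σ: μ = (z₂·x₁ − z₁·x₂)/(z₂ − z₁) = (1.036·2.5 − (-0.4677)·5.1)/1.504 = 3.308.
Then σ = (x₂ − x₁)/(z₂ − z₁) = (5.1 − 2.5)/1.504 = 1.729.
Precision τ = 1/σ² = 1/1.729² = 0.335.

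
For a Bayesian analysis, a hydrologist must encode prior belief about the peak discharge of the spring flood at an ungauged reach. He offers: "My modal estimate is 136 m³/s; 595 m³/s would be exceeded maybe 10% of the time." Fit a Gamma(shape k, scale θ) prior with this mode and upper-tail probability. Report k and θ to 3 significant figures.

Gamma(k,θ) with k>1 has mode (k−1)θ, so θ = 136/(k−1).
Need P(X < 595) = 0.9 with θ tied to k this way. Start at k = 2, θ = 136: P(X<595) ≈ 0.932.
Too high — lower k to spread out. Iterating converges to k ≈ 1.83.
Then θ = 136/(1.83−1) ≈ 164.

k ≈ 1.83, θ ≈ 164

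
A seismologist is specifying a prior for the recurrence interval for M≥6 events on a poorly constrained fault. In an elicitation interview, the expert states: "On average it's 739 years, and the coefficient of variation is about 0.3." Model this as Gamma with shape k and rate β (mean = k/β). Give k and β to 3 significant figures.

For Gamma(k, rate β): mean = k/β, variance = k/β², so CV = 1/√k.
CV = 0.3, hence k = 1/CV² = 11.1.
Then β = k/mean = 11.1/739 = 0.015.

k ≈ 11.1, β ≈ 0.015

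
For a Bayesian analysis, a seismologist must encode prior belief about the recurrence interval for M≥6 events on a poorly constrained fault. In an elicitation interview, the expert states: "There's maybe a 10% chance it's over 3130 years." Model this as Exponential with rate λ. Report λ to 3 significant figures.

P(T > 3130.0) = e^(−λ·3130.0) = 0.1, so λ = −ln(0.1)/3130.0 = 0.000736.

λ ≈ 0.000736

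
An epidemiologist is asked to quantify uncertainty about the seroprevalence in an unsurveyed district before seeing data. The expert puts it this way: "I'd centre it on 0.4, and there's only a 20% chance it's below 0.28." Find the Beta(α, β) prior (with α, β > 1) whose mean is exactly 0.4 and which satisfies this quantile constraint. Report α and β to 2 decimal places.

With mean 0.4 fixed, write α = 0.4s, β = 0.6s where s = α+β.
Need P(θ < 0.28) = 0.2 under Beta(0.4s, 0.6s). Normal approximation: (q−m)/√(m(1−m)/s) ≈ z_{0.2} = -0.842, so s ≈ 0.4·0.6·(-0.842)²/(0.28−0.4)² = 11.8.
At s = 11.8: P(θ<0.28) ≈ 0.204. Adjusting to match 0.2 gives s ≈ 12.16.
So α = 0.4·12.16 ≈ 4.86, β = 0.6·12.16 ≈ 7.29.

α ≈ 4.86, β ≈ 7.29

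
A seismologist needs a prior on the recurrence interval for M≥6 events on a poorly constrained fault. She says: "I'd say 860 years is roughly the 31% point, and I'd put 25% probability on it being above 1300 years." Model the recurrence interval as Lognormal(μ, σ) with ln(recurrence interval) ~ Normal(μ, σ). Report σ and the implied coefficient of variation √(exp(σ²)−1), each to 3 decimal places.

σ ≈ 0.353, CV ≈ 0.364

If T ~ Lognormal(μ,σ) then ln T ~ Normal(μ,σ), so the p-quantile of ln T is μ + z_p·σ.
ln(860) = 6.757 and ln(1300) = 7.17; z_{0.31} = -0.4959, z_{0.75} = 0.6745.
σ = (7.17 − 6.757)/(0.6745 − (-0.4959)) = 0.353.
μ = 6.757 − (-0.4959)·0.353 = 6.932.
CV = √(exp(σ²)−1) = √(exp(0.1246)−1) = 0.364.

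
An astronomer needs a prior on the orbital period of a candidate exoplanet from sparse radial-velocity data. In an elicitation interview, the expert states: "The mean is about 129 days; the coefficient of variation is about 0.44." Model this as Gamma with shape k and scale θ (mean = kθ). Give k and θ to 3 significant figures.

k ≈ 5.17, θ ≈ 25

For Gamma(k, scale θ): mean = kθ, variance = kθ², so CV = 1/√k.
CV = 0.44, hence k = 1/CV² = 5.17.
Then θ = mean/k = 129/5.17 = 25.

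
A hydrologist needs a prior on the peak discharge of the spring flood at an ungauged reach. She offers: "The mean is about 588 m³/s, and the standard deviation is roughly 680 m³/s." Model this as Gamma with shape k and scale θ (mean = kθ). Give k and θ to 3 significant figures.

k ≈ 0.748, θ ≈ 786

For Gamma(k, scale θ): mean = kθ, variance = kθ², so CV = 1/√k.
CV = SD/mean = 680/588 = 1.156, hence k = 1/CV² = 0.748.
Then θ = mean/k = 588/0.748 = 786.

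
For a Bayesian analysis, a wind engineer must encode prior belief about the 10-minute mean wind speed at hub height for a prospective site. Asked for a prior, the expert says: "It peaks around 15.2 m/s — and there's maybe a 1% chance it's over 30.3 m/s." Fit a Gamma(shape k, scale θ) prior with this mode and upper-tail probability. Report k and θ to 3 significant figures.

k ≈ 11.3, θ ≈ 1.47

Gamma(k,θ) with k>1 has mode (k−1)θ, so θ = 15.2/(k−1).
Need P(X < 30.3) = 0.99 with θ tied to k this way. Start at k = 2, θ = 15.2: P(X<30.3) ≈ 0.592.
Too low — raise k to concentrate. Iterating converges to k ≈ 11.3.
Then θ = 15.2/(11.3−1) ≈ 1.47.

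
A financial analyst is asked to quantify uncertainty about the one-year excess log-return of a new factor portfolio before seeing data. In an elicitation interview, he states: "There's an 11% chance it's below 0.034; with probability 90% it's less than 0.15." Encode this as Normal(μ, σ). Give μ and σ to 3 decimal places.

μ = 0.091, σ = 0.046

The p-quantile of Normal(μ,σ) is μ + z_p·σ, with z_{0.11} = -1.227 and z_{0.9} = 1.282.
Eliminate σ: μ = (z₂·x₁ − z₁·x₂)/(z₂ − z₁) = (1.282·0.034 − (-1.227)·0.15)/2.508 = 0.091.
Then σ = (x₂ − x₁)/(z₂ − z₁) = (0.15 − 0.034)/2.508 = 0.046.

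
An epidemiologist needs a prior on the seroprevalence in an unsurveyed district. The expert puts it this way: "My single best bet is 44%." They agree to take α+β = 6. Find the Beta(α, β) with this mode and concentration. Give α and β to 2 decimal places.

α = 2.76, β = 3.24

For α,β > 1 the Beta mode is (α−1)/(α+β−2). With α+β = 6, the mode is (α−1)/4.
Set (α−1)/4 = 0.44 → α = 1 + 0.44·4 = 2.76.
β = 6 − α = 3.24.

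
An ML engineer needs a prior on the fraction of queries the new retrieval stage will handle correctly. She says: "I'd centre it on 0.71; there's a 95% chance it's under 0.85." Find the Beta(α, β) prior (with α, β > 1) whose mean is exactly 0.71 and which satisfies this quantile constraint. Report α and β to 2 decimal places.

α ≈ 16.72, β ≈ 6.83

With mean 0.71 fixed, write α = 0.71s, β = 0.29s where s = α+β.
Need P(θ < 0.85) = 0.95 under Beta(0.71s, 0.29s). Normal approximation: (q−m)/√(m(1−m)/s) ≈ z_{0.95} = 1.64, so s ≈ 0.71·0.29·(1.64)²/(0.85−0.71)² = 28.4.
At s = 28.4: P(θ<0.85) ≈ 0.966. Adjusting to match 0.95 gives s ≈ 23.55.
So α = 0.71·23.55 ≈ 16.72, β = 0.29·23.55 ≈ 6.83.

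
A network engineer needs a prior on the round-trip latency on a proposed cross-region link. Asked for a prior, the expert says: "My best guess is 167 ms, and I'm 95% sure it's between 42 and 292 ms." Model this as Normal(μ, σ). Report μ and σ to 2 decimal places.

μ = 167.00, σ = 63.78

A symmetric 95% interval runs μ ± z·σ with z = 1.96.
Half-width = 125, so σ = 125/1.96 = 63.78.
μ is the stated best guess, 167.00.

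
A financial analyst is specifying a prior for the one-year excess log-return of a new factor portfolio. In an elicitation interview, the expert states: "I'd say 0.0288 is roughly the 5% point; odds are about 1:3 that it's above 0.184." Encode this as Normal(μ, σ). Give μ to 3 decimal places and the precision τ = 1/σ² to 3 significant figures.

μ = 0.139, τ = 223

The p-quantile of Normal(μ,σ) is μ + z_p·σ, with z_{0.05} = -1.645 and z_{0.75} = 0.6745.
Eliminate σ: μ = (z₂·x₁ − z₁·x₂)/(z₂ − z₁) = (0.6745·0.0288 − (-1.645)·0.184)/2.319 = 0.139.
Then σ = (x₂ − x₁)/(z₂ − z₁) = (0.184 − 0.0288)/2.319 = 0.067.
Precision τ = 1/σ² = 1/0.06692² = 223.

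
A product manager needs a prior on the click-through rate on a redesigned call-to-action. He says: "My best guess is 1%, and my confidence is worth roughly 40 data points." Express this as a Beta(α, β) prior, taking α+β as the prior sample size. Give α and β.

α = 0.4, β = 39.6

Under the effective-sample-size interpretation, Beta(α, β) has prior mean α/(α+β) and prior sample size α+β.
So α+β = 40 and α/(α+β) = 0.01, giving α = 0.01·40 = 0.4 and β = 40 − 0.4 = 39.6.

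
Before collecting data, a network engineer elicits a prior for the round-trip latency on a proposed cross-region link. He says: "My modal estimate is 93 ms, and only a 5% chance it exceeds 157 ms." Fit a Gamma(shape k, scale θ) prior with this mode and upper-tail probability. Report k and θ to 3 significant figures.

k ≈ 11.2, θ ≈ 9.13

Gamma(k,θ) with k>1 has mode (k−1)θ, so θ = 93/(k−1).
Need P(X < 157) = 0.95 with θ tied to k this way. Start at k = 2, θ = 93: P(X<157) ≈ 0.503.
Too low — raise k to concentrate. Iterating converges to k ≈ 11.2.
Then θ = 93/(11.2−1) ≈ 9.13.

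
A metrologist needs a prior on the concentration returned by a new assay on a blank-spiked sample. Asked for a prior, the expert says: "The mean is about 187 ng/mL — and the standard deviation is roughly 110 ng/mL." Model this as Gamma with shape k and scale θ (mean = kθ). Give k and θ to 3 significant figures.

k ≈ 2.89, θ ≈ 64.7

For Gamma(k, scale θ): mean = kθ, variance = kθ², so CV = 1/√k.
CV = SD/mean = 110/187 = 0.5882, hence k = 1/CV² = 2.89.
Then θ = mean/k = 187/2.89 = 64.7.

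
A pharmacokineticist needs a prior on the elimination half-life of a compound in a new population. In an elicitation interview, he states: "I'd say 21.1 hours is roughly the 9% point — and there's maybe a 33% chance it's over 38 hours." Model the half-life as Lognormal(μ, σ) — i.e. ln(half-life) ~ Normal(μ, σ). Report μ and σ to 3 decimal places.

μ ≈ 3.492, σ ≈ 0.330

If T ~ Lognormal(μ,σ) then ln T ~ Normal(μ,σ), so the p-quantile of ln T is μ + z_p·σ.
ln(21.1) = 3.049 and ln(38) = 3.638; z_{0.09} = -1.341, z_{0.67} = 0.4399.
σ = (3.638 − 3.049)/(0.4399 − (-1.341)) = 0.330.
μ = 3.049 − (-1.341)·0.330 = 3.492.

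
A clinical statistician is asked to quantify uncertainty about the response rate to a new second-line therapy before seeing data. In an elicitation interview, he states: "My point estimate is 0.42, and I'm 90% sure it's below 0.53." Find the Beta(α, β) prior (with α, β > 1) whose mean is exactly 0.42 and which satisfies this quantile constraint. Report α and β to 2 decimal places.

With mean 0.42 fixed, write α = 0.42s, β = 0.58s where s = α+β.
Need P(θ < 0.53) = 0.9 under Beta(0.42s, 0.58s). Normal approximation: (q−m)/√(m(1−m)/s) ≈ z_{0.9} = 1.28, so s ≈ 0.42·0.58·(1.28)²/(0.53−0.42)² = 33.1.
At s = 33.1: P(θ<0.53) ≈ 0.899. Adjusting to match 0.9 gives s ≈ 33.35.
So α = 0.42·33.35 ≈ 14.01, β = 0.58·33.35 ≈ 19.34.

α ≈ 14.01, β ≈ 19.34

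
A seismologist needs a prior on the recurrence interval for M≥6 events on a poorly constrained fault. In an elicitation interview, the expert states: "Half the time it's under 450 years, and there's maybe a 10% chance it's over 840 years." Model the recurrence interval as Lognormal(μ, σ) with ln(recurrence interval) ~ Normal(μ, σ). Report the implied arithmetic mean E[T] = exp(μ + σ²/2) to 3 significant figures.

If T ~ Lognormal(μ,σ) then ln T ~ Normal(μ,σ), so the p-quantile of ln T is μ + z_p·σ.
ln(450) = 6.109 and ln(840) = 6.733; z_{0.5} = 0, z_{0.9} = 1.282.
σ = (6.733 − 6.109)/(1.282 − (0)) = 0.487.
μ = 6.109 − (0)·0.487 = 6.109.
E[T] = exp(μ + σ²/2) = exp(6.109 + 0.1186) = 507 years.

E[T] ≈ 507 years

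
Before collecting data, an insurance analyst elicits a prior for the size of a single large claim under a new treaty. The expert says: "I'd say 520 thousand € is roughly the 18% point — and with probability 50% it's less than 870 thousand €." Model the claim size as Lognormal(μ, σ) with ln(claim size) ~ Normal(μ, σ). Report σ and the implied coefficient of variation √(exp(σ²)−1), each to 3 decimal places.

If T ~ Lognormal(μ,σ) then ln T ~ Normal(μ,σ), so the p-quantile of ln T is μ + z_p·σ.
ln(520) = 6.254 and ln(870) = 6.768; z_{0.18} = -0.9154, z_{0.5} = 0.
σ = (6.768 − 6.254)/(0 − (-0.9154)) = 0.562.
μ = 6.254 − (-0.9154)·0.562 = 6.768.
CV = √(exp(σ²)−1) = √(exp(0.3161)−1) = 0.610.

σ ≈ 0.562, CV ≈ 0.610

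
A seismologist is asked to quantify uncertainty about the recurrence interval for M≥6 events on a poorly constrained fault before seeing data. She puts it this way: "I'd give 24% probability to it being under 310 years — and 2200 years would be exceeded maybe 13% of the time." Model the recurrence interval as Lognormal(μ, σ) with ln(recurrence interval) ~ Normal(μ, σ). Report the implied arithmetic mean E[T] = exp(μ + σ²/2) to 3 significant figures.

E[T] ≈ 1170 years

If T ~ Lognormal(μ,σ) then ln T ~ Normal(μ,σ), so the p-quantile of ln T is μ + z_p·σ.
ln(310) = 5.737 and ln(2200) = 7.696; z_{0.24} = -0.7063, z_{0.87} = 1.126.
σ = (7.696 − 5.737)/(1.126 − (-0.7063)) = 1.069.
μ = 5.737 − (-0.7063)·1.069 = 6.492.
E[T] = exp(μ + σ²/2) = exp(6.492 + 0.5717) = 1170 years.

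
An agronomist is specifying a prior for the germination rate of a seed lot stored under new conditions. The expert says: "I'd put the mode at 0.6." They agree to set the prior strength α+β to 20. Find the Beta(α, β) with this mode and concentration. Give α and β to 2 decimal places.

For α,β > 1 the Beta mode is (α−1)/(α+β−2). With α+β = 20, the mode is (α−1)/18.
Set (α−1)/18 = 0.6 → α = 1 + 0.6·18 = 11.80.
β = 20 − α = 8.20.

α = 11.80, β = 8.20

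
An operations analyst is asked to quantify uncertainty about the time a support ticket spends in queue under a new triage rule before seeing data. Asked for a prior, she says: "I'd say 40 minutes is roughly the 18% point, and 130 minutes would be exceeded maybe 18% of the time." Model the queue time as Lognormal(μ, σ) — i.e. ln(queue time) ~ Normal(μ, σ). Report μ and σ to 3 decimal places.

μ ≈ 4.278, σ ≈ 0.644

If T ~ Lognormal(μ,σ) then ln T ~ Normal(μ,σ), so the p-quantile of ln T is μ + z_p·σ.
ln(40) = 3.689 and ln(130) = 4.868; z_{0.18} = -0.9154, z_{0.82} = 0.9154.
σ = (4.868 − 3.689)/(0.9154 − (-0.9154)) = 0.644.
μ = 3.689 − (-0.9154)·0.644 = 4.278.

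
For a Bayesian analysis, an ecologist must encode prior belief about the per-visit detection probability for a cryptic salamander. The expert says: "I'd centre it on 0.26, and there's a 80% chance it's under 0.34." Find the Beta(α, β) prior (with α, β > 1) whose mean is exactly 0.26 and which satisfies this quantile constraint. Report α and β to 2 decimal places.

α ≈ 5.17, β ≈ 14.71

With mean 0.26 fixed, write α = 0.26s, β = 0.74s where s = α+β.
Need P(θ < 0.34) = 0.8 under Beta(0.26s, 0.74s). Normal approximation: (q−m)/√(m(1−m)/s) ≈ z_{0.8} = 0.842, so s ≈ 0.26·0.74·(0.842)²/(0.34−0.26)² = 21.3.
At s = 21.3: P(θ<0.34) ≈ 0.807. Adjusting to match 0.8 gives s ≈ 19.88.
So α = 0.26·19.88 ≈ 5.17, β = 0.74·19.88 ≈ 14.71.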